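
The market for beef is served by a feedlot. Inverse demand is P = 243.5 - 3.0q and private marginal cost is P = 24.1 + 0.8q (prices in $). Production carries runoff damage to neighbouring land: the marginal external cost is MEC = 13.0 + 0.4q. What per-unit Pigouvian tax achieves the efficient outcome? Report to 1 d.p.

tax = $32.7 per unit

Social marginal cost = private MC + MEC = 37.1 + 1.2q.
Set SMC = demand: 37.1 + 1.2q = 243.5 - 3.0q → q* = 49.1429.
The Pigouvian tax equals MEC at q*: 13.0 + 0.4×49.1429 = 32.6572.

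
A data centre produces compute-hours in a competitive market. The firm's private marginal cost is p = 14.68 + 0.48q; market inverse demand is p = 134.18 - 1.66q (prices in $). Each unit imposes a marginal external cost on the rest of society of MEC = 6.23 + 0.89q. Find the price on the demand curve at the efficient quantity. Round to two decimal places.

Social marginal cost = private MC + MEC = 20.91 + 1.37q.
Set SMC = demand: 20.91 + 1.37q = 134.18 - 1.66q → q* = 37.3828.
Consumer price on the demand curve at q*: 134.18 − 1.66×37.3828 = 72.1246.

P = $72.12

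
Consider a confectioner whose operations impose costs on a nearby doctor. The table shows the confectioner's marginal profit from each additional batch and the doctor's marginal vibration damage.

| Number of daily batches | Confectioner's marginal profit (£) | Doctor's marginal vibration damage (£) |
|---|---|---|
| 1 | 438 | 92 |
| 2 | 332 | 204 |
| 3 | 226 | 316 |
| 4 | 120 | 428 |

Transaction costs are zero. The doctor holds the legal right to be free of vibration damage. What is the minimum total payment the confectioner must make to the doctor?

£296

Efficient level: marginal profit ≥ marginal vibration damage through level 2, so k* = 2.
With the doctor holding the right, the confectioner must at least compensate total damage at k*: 92 + 204 = 296.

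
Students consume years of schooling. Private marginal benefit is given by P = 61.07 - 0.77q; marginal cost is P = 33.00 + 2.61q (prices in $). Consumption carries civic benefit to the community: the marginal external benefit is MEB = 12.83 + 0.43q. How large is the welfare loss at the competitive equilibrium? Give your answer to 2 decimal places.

Market equilibrium (private): 33.00 + 2.61q = 61.07 - 0.77q → q_m = 8.3047.
Social marginal benefit = demand + MEB = 73.90 - 0.34q.
Set SMB = MC: 73.90 - 0.34q = 33.00 + 2.61q → q* = 13.8644.
The loss is the area between SMB and MC from q* to q_m; with linear curves that's a triangle of height MEB(q_m).
DWL = ½ × 5.5597 × 16.4010 = 45.5923.

DWL = $45.59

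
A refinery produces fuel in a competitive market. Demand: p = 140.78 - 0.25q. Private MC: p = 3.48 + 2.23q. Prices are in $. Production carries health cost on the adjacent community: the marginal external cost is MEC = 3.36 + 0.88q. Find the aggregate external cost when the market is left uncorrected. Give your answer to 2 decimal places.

$1534.64

Market equilibrium (private): 3.48 + 2.23q = 140.78 - 0.25q → q_m = 55.3629.
Total external cost = ∫₀^{q_m} (3.36 + 0.88q) dq = 3.36×55.3629 + ½×0.88×55.3629² = 1534.6417.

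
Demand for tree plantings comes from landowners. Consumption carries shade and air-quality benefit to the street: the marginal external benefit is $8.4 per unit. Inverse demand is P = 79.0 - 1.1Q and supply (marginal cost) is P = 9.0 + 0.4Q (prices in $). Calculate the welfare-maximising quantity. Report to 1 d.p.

Social marginal benefit = demand + MEB = 87.4 - 1.1Q.
Set SMB = MC: 87.4 - 1.1Q = 9.0 + 0.4Q → Q* = 52.2667.

Q* = 52.3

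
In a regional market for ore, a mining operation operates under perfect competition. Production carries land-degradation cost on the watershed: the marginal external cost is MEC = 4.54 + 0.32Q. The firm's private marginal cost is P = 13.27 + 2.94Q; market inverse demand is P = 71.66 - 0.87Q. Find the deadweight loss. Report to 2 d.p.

Market equilibrium (private): 13.27 + 2.94Q = 71.66 - 0.87Q → Q_m = 15.3255.
Social marginal cost = private MC + MEC = 17.81 + 3.26Q.
Set SMC = demand: 17.81 + 3.26Q = 71.66 - 0.87Q → Q* = 13.0387.
The welfare-loss triangle has base |Q_m − Q*| and height MEC(Q_m) (the vertical gap between SMC and demand is zero at Q* and MEC at Q_m).
DWL = ½ × 2.2868 × 9.4441 = 10.7984.

DWL = 10.80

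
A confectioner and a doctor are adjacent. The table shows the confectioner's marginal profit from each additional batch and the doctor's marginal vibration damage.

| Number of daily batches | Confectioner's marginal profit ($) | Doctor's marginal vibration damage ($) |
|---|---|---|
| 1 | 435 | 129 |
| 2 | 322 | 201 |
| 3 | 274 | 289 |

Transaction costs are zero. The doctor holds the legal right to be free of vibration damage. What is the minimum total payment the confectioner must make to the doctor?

Efficient level: marginal profit ≥ marginal vibration damage through level 2, so k* = 2.
With the doctor holding the right, the confectioner must at least compensate total damage at k*: 129 + 201 = 330.

$330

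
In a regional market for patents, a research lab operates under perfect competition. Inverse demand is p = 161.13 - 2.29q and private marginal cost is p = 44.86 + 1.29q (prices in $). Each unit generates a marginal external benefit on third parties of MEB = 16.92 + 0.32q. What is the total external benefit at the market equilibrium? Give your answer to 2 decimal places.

Market equilibrium (private): 44.86 + 1.29q = 161.13 - 2.29q → q_m = 32.4777.
Total external benefit = ∫₀^{q_m} (16.92 + 0.32q) dq = 16.92×32.4777 + ½×0.32×32.4777² = 718.2908.

$718.29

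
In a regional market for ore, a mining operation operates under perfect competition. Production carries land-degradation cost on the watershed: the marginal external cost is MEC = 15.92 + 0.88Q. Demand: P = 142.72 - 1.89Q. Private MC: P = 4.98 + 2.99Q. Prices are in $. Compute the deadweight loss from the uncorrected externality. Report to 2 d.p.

Market equilibrium (private): 4.98 + 2.99Q = 142.72 - 1.89Q → Q_m = 28.2254.
Social marginal cost = private MC + MEC = 20.90 + 3.87Q.
Set SMC = demand: 20.90 + 3.87Q = 142.72 - 1.89Q → Q* = 21.1493.
Height of the DWL triangle at Q_m is SMC(Q_m) − demand(Q_m) = MEC(Q_m) = 40.7584.
DWL = ½ × 7.0761 × 40.7584 = 144.2053.

DWL = $144.21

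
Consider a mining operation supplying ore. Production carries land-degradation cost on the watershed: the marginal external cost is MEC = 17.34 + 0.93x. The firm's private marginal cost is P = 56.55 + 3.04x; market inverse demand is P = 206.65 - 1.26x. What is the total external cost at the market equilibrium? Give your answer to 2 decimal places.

1171.89

Market equilibrium (private): 56.55 + 3.04x = 206.65 - 1.26x → x_m = 34.9070.
Total external cost = ∫₀^{x_m} (17.34 + 0.93x) dx = 17.34×34.9070 + ½×0.93×34.9070² = 1171.8893.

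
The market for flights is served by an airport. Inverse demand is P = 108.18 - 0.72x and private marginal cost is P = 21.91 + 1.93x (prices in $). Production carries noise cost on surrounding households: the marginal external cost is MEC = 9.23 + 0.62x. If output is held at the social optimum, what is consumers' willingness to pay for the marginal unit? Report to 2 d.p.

P = $91.22

Social marginal cost = private MC + MEC = 31.14 + 2.55x.
Set SMC = demand: 31.14 + 2.55x = 108.18 - 0.72x → x* = 23.5596.
Consumer price on the demand curve at x*: 108.18 − 0.72×23.5596 = 91.2171.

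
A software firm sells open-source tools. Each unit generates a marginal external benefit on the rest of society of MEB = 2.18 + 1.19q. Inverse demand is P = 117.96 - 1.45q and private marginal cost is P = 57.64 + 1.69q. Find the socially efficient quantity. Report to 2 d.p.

Social marginal cost = private MC − MEB = 55.46 + 0.50q.
Set SMC = demand: 55.46 + 0.50q = 117.96 - 1.45q → q* = 32.0513.

q* = 32.05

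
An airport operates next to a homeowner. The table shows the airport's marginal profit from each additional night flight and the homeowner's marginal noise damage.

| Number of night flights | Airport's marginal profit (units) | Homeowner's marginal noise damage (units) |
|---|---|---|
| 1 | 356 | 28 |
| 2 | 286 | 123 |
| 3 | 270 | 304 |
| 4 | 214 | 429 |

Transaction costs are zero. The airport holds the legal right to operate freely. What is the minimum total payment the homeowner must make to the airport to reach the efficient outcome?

484

Left alone the airport would choose level 4 (marginal profit stays positive).
Efficient level: k* = 2 (marginal profit ≥ marginal noise damage through 2).
The homeowner must at least cover the airport's forgone profit from cutting 4→2: 270 + 214 = 484.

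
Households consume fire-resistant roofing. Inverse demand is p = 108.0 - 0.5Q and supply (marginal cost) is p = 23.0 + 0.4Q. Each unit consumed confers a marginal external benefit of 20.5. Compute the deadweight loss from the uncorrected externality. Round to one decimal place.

Market equilibrium (private): 23.0 + 0.4Q = 108.0 - 0.5Q → Q_m = 94.4444.
Social marginal benefit = demand + MEB = 128.5 - 0.5Q.
Set SMB = MC: 128.5 - 0.5Q = 23.0 + 0.4Q → Q* = 117.2222.
The welfare-loss triangle has base |Q_m − Q*| and height MEB(Q_m) (the vertical gap between SMB and MC is zero at Q* and MEB at Q_m).
DWL = ½ × 22.7778 × 20.5000 = 233.4725.

DWL = 233.5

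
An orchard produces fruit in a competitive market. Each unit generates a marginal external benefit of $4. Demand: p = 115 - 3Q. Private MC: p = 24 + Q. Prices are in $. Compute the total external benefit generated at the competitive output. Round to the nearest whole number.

$91

Market equilibrium (private): 24 + Q = 115 - 3Q → Q_m = 22.7500.
Total external benefit = MEB × Q_m = 4 × 22.7500 = 91.0000.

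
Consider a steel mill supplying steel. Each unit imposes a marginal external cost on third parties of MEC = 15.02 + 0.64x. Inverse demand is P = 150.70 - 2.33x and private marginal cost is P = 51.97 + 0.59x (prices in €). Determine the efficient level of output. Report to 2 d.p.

x* = 23.51

Social marginal cost = private MC + MEC = 66.99 + 1.23x.
Set SMC = demand: 66.99 + 1.23x = 150.70 - 2.33x → x* = 23.5140.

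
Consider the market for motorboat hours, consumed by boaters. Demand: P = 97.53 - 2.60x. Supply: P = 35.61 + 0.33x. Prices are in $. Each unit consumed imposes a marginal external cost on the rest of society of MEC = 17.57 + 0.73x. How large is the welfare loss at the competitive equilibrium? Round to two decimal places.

DWL = $148.74

Market equilibrium (private): 35.61 + 0.33x = 97.53 - 2.60x → x_m = 21.1331.
Social marginal benefit = demand − MEC = 79.96 - 3.33x.
Set SMB = MC: 79.96 - 3.33x = 35.61 + 0.33x → x* = 12.1175.
The loss is the area between SMB and MC from x* to x_m; with linear curves that's a triangle of height MEC(x_m).
DWL = ½ × 9.0156 × 32.9972 = 148.7448.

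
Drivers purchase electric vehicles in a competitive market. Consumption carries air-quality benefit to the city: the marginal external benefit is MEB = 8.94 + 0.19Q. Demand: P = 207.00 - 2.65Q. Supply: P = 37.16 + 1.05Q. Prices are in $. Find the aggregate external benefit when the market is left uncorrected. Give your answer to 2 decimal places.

$610.54

Market equilibrium (private): 37.16 + 1.05Q = 207.00 - 2.65Q → Q_m = 45.9027.
Total external benefit = ∫₀^{Q_m} (8.94 + 0.19Q) dQ = 8.94×45.9027 + ½×0.19×45.9027² = 610.5406.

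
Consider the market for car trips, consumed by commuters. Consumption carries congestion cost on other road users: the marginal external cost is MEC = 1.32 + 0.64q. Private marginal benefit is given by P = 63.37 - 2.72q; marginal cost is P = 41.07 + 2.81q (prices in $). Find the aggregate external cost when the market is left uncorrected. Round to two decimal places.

$10.53

Market equilibrium (private): 41.07 + 2.81q = 63.37 - 2.72q → q_m = 4.0325.
Total external cost = ∫₀^{q_m} (1.32 + 0.64q) dq = 1.32×4.0325 + ½×0.64×4.0325² = 10.5264.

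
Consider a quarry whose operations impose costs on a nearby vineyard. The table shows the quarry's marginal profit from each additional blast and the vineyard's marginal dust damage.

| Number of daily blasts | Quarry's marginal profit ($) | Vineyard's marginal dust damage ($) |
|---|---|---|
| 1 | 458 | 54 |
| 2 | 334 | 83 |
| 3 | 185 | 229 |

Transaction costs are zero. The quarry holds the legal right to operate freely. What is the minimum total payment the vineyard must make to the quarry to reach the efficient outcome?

Left alone the quarry would choose level 3 (marginal profit stays positive).
Efficient level: k* = 2 (marginal profit ≥ marginal dust damage through 2).
The vineyard must at least cover the quarry's forgone profit from cutting 3→2: 185 = 185.

$185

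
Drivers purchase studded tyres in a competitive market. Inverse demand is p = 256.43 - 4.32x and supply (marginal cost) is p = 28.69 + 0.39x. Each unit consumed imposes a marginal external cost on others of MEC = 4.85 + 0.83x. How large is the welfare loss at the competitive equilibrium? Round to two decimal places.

Market equilibrium (private): 28.69 + 0.39x = 256.43 - 4.32x → x_m = 48.3524.
Social marginal benefit = demand − MEC = 251.58 - 5.15x.
Set SMB = MC: 251.58 - 5.15x = 28.69 + 0.39x → x* = 40.2329.
Between x* and x_m the wedge MC − SMB runs linearly from 0 to MEC(x_m), so the loss is a triangle.
DWL = ½ × 8.1195 × 44.9825 = 182.6177.

DWL = 182.62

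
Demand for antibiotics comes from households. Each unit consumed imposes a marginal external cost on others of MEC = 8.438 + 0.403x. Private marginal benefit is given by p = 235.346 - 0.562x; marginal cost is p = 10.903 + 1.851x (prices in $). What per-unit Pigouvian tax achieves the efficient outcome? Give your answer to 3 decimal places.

Social marginal benefit = demand − MEC = 226.908 - 0.965x.
Set SMB = MC: 226.908 - 0.965x = 10.903 + 1.851x → x* = 76.7063.
The Pigouvian tax equals MEC at x*: 8.438 + 0.403×76.7063 = 39.3506.

tax = $39.351 per unit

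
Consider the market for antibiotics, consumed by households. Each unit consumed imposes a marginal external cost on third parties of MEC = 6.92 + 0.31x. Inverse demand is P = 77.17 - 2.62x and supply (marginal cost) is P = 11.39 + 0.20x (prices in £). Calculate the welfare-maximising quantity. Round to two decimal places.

x* = 18.81

Social marginal benefit = demand − MEC = 70.25 - 2.93x.
Set SMB = MC: 70.25 - 2.93x = 11.39 + 0.20x → x* = 18.8051.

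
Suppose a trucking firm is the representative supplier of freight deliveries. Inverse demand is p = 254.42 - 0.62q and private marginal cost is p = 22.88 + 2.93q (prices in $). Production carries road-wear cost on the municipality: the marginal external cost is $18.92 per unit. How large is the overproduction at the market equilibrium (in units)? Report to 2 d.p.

5.33 units

Market equilibrium (private): 22.88 + 2.93q = 254.42 - 0.62q → q_m = 65.2225.
Social marginal cost = private MC + MEC = 41.80 + 2.93q.
Set SMC = demand: 41.80 + 2.93q = 254.42 - 0.62q → q* = 59.8930.
Gap = |65.2225 − 59.8930| = 5.3295.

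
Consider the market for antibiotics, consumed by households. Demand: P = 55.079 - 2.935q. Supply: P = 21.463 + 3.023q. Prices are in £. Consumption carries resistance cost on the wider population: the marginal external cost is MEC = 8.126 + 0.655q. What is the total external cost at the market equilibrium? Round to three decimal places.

Market equilibrium (private): 21.463 + 3.023q = 55.079 - 2.935q → q_m = 5.6422.
Total external cost = ∫₀^{q_m} (8.126 + 0.655q) dq = 8.126×5.6422 + ½×0.655×5.6422² = 56.2743.

£56.274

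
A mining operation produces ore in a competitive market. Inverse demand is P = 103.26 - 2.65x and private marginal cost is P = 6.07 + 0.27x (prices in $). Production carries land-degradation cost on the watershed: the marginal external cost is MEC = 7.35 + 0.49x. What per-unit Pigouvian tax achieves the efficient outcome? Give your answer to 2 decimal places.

tax = $20.26 per unit

Social marginal cost = private MC + MEC = 13.42 + 0.76x.
Set SMC = demand: 13.42 + 0.76x = 103.26 - 2.65x → x* = 26.3460.
The Pigouvian tax equals MEC at x*: 7.35 + 0.49×26.3460 = 20.2595.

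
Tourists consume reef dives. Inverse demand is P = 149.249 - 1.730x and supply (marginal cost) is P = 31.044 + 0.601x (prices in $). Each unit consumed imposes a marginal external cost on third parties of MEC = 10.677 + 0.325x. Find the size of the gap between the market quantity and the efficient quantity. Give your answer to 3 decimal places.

Market equilibrium (private): 31.044 + 0.601x = 149.249 - 1.730x → x_m = 50.7100.
Social marginal benefit = demand − MEC = 138.572 - 2.055x.
Set SMB = MC: 138.572 - 2.055x = 31.044 + 0.601x → x* = 40.4849.
Gap = |50.7100 − 40.4849| = 10.2251.

10.225 units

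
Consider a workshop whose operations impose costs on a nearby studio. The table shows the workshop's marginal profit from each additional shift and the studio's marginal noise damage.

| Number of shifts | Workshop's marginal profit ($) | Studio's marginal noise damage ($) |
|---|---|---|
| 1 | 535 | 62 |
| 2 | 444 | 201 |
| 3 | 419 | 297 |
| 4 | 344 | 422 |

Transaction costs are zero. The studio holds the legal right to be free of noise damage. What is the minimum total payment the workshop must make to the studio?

$560

Efficient level: marginal profit ≥ marginal noise damage through level 3, so k* = 3.
With the studio holding the right, the workshop must at least compensate total damage at k*: 62 + 201 + 297 = 560.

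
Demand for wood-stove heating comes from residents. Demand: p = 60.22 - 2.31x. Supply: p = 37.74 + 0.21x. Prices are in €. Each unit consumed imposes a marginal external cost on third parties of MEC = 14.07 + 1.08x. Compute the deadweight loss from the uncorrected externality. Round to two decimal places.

Market equilibrium (private): 37.74 + 0.21x = 60.22 - 2.31x → x_m = 8.9206.
Social marginal benefit = demand − MEC = 46.15 - 3.39x.
Set SMB = MC: 46.15 - 3.39x = 37.74 + 0.21x → x* = 2.3361.
The welfare-loss triangle has base |x_m − x*| and height MEC(x_m) (the vertical gap between SMB and MC is zero at x* and MEC at x_m).
DWL = ½ × 6.5845 × 23.7043 = 78.0405.

DWL = €78.04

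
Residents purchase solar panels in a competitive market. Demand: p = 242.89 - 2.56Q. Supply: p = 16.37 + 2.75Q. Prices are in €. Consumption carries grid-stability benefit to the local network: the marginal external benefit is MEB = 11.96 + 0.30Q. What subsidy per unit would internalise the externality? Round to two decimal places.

Social marginal benefit = demand + MEB = 254.85 - 2.26Q.
Set SMB = MC: 254.85 - 2.26Q = 16.37 + 2.75Q → Q* = 47.6008.
The Pigouvian subsidy equals MEB at Q*: 11.96 + 0.30×47.6008 = 26.2402.

subsidy = €26.24 per unit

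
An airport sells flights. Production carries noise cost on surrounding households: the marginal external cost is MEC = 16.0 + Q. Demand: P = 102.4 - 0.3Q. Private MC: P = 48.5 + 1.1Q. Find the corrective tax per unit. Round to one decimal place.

Social marginal cost = private MC + MEC = 64.5 + 2.1Q.
Set SMC = demand: 64.5 + 2.1Q = 102.4 - 0.3Q → Q* = 15.7917.
The Pigouvian tax equals MEC at Q*: 16.0 + 1.0×15.7917 = 31.7917.

tax = 31.8 per unit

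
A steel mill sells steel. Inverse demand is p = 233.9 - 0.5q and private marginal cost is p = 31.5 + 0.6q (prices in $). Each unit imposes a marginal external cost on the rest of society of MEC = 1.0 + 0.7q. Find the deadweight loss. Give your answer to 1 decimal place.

DWL = $4680.0

Market equilibrium (private): 31.5 + 0.6q = 233.9 - 0.5q → q_m = 184.0000.
Social marginal cost = private MC + MEC = 32.5 + 1.3q.
Set SMC = demand: 32.5 + 1.3q = 233.9 - 0.5q → q* = 111.8889.
Height of the DWL triangle at q_m is SMC(q_m) − demand(q_m) = MEC(q_m) = 129.8000.
DWL = ½ × 72.1111 × 129.8000 = 4680.0104.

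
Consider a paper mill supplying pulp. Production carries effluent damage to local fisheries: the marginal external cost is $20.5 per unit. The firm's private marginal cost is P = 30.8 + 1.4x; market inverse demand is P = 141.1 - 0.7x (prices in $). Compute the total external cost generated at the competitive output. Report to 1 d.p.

Market equilibrium (private): 30.8 + 1.4x = 141.1 - 0.7x → x_m = 52.5238.
Total external cost = MEC × x_m = 20.5 × 52.5238 = 1076.7379.

$1076.7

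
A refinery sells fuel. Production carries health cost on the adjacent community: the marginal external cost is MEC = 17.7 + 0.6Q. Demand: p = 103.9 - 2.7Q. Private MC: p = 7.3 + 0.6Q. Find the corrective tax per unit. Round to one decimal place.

Social marginal cost = private MC + MEC = 25.0 + 1.2Q.
Set SMC = demand: 25.0 + 1.2Q = 103.9 - 2.7Q → Q* = 20.2308.
The Pigouvian tax equals MEC at Q*: 17.7 + 0.6×20.2308 = 29.8385.

tax = 29.8 per unit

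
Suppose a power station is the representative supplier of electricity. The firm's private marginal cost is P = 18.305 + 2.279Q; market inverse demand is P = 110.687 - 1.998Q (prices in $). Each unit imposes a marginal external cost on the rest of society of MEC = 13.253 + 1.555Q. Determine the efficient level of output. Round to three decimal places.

Social marginal cost = private MC + MEC = 31.558 + 3.834Q.
Set SMC = demand: 31.558 + 3.834Q = 110.687 - 1.998Q → Q* = 13.5681.

Q* = 13.568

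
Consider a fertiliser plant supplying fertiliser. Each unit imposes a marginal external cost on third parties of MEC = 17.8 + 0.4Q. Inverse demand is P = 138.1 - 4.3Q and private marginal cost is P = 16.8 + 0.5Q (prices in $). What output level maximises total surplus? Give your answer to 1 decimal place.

Q* = 19.9

Social marginal cost = private MC + MEC = 34.6 + 0.9Q.
Set SMC = demand: 34.6 + 0.9Q = 138.1 - 4.3Q → Q* = 19.9038.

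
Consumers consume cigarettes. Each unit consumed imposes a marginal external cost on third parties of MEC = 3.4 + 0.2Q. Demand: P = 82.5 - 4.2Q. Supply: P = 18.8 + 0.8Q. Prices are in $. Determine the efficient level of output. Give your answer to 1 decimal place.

Social marginal benefit = demand − MEC = 79.1 - 4.4Q.
Set SMB = MC: 79.1 - 4.4Q = 18.8 + 0.8Q → Q* = 11.5962.

Q* = 11.6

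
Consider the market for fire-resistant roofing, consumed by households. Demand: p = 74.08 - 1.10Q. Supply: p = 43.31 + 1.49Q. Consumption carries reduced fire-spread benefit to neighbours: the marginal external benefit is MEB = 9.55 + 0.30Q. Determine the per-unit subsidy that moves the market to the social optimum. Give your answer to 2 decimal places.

subsidy = 14.83 per unit

Social marginal benefit = demand + MEB = 83.63 - 0.80Q.
Set SMB = MC: 83.63 - 0.80Q = 43.31 + 1.49Q → Q* = 17.6070.
The Pigouvian subsidy equals MEB at Q*: 9.55 + 0.30×17.6070 = 14.8321.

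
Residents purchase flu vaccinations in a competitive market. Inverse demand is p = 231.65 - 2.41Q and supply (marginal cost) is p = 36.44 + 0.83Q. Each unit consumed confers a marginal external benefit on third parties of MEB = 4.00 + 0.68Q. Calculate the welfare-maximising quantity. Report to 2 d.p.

Social marginal benefit = demand + MEB = 235.65 - 1.73Q.
Set SMB = MC: 235.65 - 1.73Q = 36.44 + 0.83Q → Q* = 77.8164.

Q* = 77.82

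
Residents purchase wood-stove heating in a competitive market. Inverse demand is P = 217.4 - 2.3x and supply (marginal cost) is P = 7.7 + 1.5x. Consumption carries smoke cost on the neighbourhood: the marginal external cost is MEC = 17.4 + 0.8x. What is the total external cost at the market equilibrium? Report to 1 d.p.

Market equilibrium (private): 7.7 + 1.5x = 217.4 - 2.3x → x_m = 55.1842.
Total external cost = ∫₀^{x_m} (17.4 + 0.8x) dx = 17.4×55.1842 + ½×0.8×55.1842² = 2178.3235.

2178.3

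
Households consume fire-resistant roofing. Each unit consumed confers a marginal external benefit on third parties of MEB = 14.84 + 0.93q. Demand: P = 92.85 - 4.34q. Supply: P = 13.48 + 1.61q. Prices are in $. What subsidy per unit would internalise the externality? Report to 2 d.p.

Social marginal benefit = demand + MEB = 107.69 - 3.41q.
Set SMB = MC: 107.69 - 3.41q = 13.48 + 1.61q → q* = 18.7669.
The Pigouvian subsidy equals MEB at q*: 14.84 + 0.93×18.7669 = 32.2932.

subsidy = $32.29 per unit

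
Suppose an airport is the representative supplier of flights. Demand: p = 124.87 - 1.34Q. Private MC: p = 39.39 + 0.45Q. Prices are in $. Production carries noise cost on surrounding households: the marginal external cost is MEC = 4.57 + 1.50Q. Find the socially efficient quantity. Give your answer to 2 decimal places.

Q* = 24.59

Social marginal cost = private MC + MEC = 43.96 + 1.95Q.
Set SMC = demand: 43.96 + 1.95Q = 124.87 - 1.34Q → Q* = 24.5927.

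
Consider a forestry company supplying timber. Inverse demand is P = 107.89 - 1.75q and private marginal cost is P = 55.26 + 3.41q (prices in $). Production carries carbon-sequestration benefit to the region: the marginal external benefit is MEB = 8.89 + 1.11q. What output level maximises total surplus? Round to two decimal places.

Social marginal cost = private MC − MEB = 46.37 + 2.30q.
Set SMC = demand: 46.37 + 2.30q = 107.89 - 1.75q → q* = 15.1901.

q* = 15.19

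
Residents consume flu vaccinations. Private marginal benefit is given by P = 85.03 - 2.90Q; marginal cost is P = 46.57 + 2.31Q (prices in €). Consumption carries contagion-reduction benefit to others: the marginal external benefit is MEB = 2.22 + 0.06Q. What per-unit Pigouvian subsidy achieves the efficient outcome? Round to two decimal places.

subsidy = €2.69 per unit

Social marginal benefit = demand + MEB = 87.25 - 2.84Q.
Set SMB = MC: 87.25 - 2.84Q = 46.57 + 2.31Q → Q* = 7.8990.
The Pigouvian subsidy equals MEB at Q*: 2.22 + 0.06×7.8990 = 2.6939.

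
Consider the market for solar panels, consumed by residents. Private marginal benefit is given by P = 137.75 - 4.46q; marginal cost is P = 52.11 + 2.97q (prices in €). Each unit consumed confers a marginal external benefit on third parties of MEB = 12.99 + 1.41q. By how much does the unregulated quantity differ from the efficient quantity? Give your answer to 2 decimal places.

Market equilibrium (private): 52.11 + 2.97q = 137.75 - 4.46q → q_m = 11.5262.
Social marginal benefit = demand + MEB = 150.74 - 3.05q.
Set SMB = MC: 150.74 - 3.05q = 52.11 + 2.97q → q* = 16.3837.
Gap = |11.5262 − 16.3837| = 4.8575.

4.86 units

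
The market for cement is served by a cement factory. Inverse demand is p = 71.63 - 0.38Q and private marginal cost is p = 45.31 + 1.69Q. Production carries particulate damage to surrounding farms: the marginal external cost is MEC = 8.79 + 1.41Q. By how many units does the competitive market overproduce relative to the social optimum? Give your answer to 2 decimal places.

7.68 units

Market equilibrium (private): 45.31 + 1.69Q = 71.63 - 0.38Q → Q_m = 12.7150.
Social marginal cost = private MC + MEC = 54.10 + 3.10Q.
Set SMC = demand: 54.10 + 3.10Q = 71.63 - 0.38Q → Q* = 5.0374.
Gap = |12.7150 − 5.0374| = 7.6776.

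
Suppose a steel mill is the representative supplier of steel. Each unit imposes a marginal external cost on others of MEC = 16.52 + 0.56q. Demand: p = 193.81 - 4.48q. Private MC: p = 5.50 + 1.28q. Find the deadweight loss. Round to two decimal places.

Market equilibrium (private): 5.50 + 1.28q = 193.81 - 4.48q → q_m = 32.6927.
Social marginal cost = private MC + MEC = 22.02 + 1.84q.
Set SMC = demand: 22.02 + 1.84q = 193.81 - 4.48q → q* = 27.1820.
Between q* and q_m the wedge SMC − demand runs linearly from 0 to MEC(q_m), so the loss is a triangle.
DWL = ½ × 5.5107 × 34.8279 = 95.9631.

DWL = 95.96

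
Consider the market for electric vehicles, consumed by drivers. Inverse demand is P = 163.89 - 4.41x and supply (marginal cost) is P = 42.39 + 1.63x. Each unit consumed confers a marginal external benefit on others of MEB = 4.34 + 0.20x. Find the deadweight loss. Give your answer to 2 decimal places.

Market equilibrium (private): 42.39 + 1.63x = 163.89 - 4.41x → x_m = 20.1159.
Social marginal benefit = demand + MEB = 168.23 - 4.21x.
Set SMB = MC: 168.23 - 4.21x = 42.39 + 1.63x → x* = 21.5479.
The loss is the area between SMB and MC from x* to x_m; with linear curves that's a triangle of height MEB(x_m).
DWL = ½ × 1.4320 × 8.3632 = 5.9881.

DWL = 5.99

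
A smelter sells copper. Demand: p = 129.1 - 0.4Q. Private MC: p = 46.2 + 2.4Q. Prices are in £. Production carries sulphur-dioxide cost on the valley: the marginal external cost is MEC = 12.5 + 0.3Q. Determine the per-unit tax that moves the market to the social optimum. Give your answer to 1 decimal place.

Social marginal cost = private MC + MEC = 58.7 + 2.7Q.
Set SMC = demand: 58.7 + 2.7Q = 129.1 - 0.4Q → Q* = 22.7097.
The Pigouvian tax equals MEC at Q*: 12.5 + 0.3×22.7097 = 19.3129.

tax = £19.3 per unit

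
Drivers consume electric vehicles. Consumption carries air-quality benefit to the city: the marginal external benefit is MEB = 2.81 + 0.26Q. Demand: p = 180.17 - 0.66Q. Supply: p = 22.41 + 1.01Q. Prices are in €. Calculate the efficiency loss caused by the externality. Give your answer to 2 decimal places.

DWL = €265.67

Market equilibrium (private): 22.41 + 1.01Q = 180.17 - 0.66Q → Q_m = 94.4671.
Social marginal benefit = demand + MEB = 182.98 - 0.40Q.
Set SMB = MC: 182.98 - 0.40Q = 22.41 + 1.01Q → Q* = 113.8794.
The loss is the area between SMB and MC from Q* to Q_m; with linear curves that's a triangle of height MEB(Q_m).
DWL = ½ × 19.4123 × 27.3714 = 265.6709.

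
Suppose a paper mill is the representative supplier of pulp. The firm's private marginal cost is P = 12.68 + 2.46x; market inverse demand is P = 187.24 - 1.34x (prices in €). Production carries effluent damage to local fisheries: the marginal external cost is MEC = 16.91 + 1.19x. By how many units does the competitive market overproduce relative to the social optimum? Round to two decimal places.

Market equilibrium (private): 12.68 + 2.46x = 187.24 - 1.34x → x_m = 45.9368.
Social marginal cost = private MC + MEC = 29.59 + 3.65x.
Set SMC = demand: 29.59 + 3.65x = 187.24 - 1.34x → x* = 31.5932.
Gap = |45.9368 − 31.5932| = 14.3436.

14.34 units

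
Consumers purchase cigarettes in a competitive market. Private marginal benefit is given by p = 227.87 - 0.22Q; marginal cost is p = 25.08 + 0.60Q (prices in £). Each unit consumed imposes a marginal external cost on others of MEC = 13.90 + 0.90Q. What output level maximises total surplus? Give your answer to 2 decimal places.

Social marginal benefit = demand − MEC = 213.97 - 1.12Q.
Set SMB = MC: 213.97 - 1.12Q = 25.08 + 0.60Q → Q* = 109.8198.

Q* = 109.82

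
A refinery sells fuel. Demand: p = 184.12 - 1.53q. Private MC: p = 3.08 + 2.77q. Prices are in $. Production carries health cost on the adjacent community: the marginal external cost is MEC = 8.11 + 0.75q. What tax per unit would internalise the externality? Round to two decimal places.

tax = $33.79 per unit

Social marginal cost = private MC + MEC = 11.19 + 3.52q.
Set SMC = demand: 11.19 + 3.52q = 184.12 - 1.53q → q* = 34.2436.
The Pigouvian tax equals MEC at q*: 8.11 + 0.75×34.2436 = 33.7927.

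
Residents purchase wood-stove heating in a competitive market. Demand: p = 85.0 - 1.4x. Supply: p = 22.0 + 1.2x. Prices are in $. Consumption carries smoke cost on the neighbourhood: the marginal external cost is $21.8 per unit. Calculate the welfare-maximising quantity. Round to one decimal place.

Social marginal benefit = demand − MEC = 63.2 - 1.4x.
Set SMB = MC: 63.2 - 1.4x = 22.0 + 1.2x → x* = 15.8462.

x* = 15.8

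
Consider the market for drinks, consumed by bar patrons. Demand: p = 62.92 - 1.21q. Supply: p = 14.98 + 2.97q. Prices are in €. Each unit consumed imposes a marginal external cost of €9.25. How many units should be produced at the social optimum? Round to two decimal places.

q* = 9.26

Social marginal benefit = demand − MEC = 53.67 - 1.21q.
Set SMB = MC: 53.67 - 1.21q = 14.98 + 2.97q → q* = 9.2560.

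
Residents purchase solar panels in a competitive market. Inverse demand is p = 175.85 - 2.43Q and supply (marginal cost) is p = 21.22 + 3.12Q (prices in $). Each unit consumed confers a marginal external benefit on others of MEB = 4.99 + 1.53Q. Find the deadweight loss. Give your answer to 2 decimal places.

DWL = $282.02

Market equilibrium (private): 21.22 + 3.12Q = 175.85 - 2.43Q → Q_m = 27.8613.
Social marginal benefit = demand + MEB = 180.84 - 0.90Q.
Set SMB = MC: 180.84 - 0.90Q = 21.22 + 3.12Q → Q* = 39.7065.
Between Q* and Q_m the wedge SMB − MC runs linearly from 0 to MEB(Q_m), so the loss is a triangle.
DWL = ½ × 11.8452 × 47.6177 = 282.0206.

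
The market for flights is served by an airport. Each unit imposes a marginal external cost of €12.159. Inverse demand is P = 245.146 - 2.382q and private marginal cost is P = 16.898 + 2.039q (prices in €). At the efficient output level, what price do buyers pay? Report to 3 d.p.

P = €128.719

Social marginal cost = private MC + MEC = 29.057 + 2.039q.
Set SMC = demand: 29.057 + 2.039q = 245.146 - 2.382q → q* = 48.8779.
Consumer price on the demand curve at q*: 245.146 − 2.382×48.8779 = 128.7188.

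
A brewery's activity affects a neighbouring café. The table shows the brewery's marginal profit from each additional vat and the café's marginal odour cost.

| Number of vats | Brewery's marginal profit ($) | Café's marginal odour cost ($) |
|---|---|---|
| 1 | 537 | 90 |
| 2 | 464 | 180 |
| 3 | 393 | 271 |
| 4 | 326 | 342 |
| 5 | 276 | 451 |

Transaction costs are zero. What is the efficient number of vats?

Bargaining reaches the level where marginal profit last exceeds marginal odour cost.
That holds through level 3 (393 ≥ 271) but not at 4 (326 < 342).

3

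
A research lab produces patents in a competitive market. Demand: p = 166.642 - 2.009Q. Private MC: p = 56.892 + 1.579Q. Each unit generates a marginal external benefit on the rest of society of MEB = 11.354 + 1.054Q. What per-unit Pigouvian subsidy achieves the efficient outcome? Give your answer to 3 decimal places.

subsidy = 61.726 per unit

Social marginal cost = private MC − MEB = 45.538 + 0.525Q.
Set SMC = demand: 45.538 + 0.525Q = 166.642 - 2.009Q → Q* = 47.7916.
The Pigouvian subsidy equals MEB at Q*: 11.354 + 1.054×47.7916 = 61.7263.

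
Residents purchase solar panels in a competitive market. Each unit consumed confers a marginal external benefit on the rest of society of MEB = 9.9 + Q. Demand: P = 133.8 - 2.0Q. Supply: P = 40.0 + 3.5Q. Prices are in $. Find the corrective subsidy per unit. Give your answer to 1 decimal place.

Social marginal benefit = demand + MEB = 143.7 - Q.
Set SMB = MC: 143.7 - Q = 40.0 + 3.5Q → Q* = 23.0444.
The Pigouvian subsidy equals MEB at Q*: 9.9 + 1.0×23.0444 = 32.9444.

subsidy = $32.9 per unit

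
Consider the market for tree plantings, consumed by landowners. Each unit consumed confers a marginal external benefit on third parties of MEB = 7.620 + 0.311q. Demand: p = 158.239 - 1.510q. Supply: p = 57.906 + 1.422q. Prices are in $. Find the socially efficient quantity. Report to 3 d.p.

q* = 41.188

Social marginal benefit = demand + MEB = 165.859 - 1.199q.
Set SMB = MC: 165.859 - 1.199q = 57.906 + 1.422q → q* = 41.1877.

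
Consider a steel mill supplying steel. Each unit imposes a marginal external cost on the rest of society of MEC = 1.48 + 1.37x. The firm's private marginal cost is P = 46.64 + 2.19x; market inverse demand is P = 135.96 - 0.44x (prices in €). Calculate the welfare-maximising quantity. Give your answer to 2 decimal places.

Social marginal cost = private MC + MEC = 48.12 + 3.56x.
Set SMC = demand: 48.12 + 3.56x = 135.96 - 0.44x → x* = 21.9600.

x* = 21.96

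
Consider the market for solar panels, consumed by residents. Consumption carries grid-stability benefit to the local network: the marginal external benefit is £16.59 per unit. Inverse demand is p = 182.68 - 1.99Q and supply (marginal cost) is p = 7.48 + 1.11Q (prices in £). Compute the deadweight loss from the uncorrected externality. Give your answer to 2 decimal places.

Market equilibrium (private): 7.48 + 1.11Q = 182.68 - 1.99Q → Q_m = 56.5161.
Social marginal benefit = demand + MEB = 199.27 - 1.99Q.
Set SMB = MC: 199.27 - 1.99Q = 7.48 + 1.11Q → Q* = 61.8677.
Between Q* and Q_m the wedge SMB − MC runs linearly from 0 to MEB(Q_m), so the loss is a triangle.
DWL = ½ × 5.3516 × 16.5900 = 44.3915.

DWL = £44.39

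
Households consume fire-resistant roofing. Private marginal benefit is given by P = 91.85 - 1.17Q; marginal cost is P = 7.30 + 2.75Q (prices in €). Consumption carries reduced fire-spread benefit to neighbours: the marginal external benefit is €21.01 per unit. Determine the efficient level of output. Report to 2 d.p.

Social marginal benefit = demand + MEB = 112.86 - 1.17Q.
Set SMB = MC: 112.86 - 1.17Q = 7.30 + 2.75Q → Q* = 26.9286.

Q* = 26.93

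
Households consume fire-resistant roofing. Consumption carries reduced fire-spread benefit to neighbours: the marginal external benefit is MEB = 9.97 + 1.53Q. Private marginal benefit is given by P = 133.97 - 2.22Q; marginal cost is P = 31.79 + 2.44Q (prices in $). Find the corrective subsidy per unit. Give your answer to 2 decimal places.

Social marginal benefit = demand + MEB = 143.94 - 0.69Q.
Set SMB = MC: 143.94 - 0.69Q = 31.79 + 2.44Q → Q* = 35.8307.
The Pigouvian subsidy equals MEB at Q*: 9.97 + 1.53×35.8307 = 64.7910.

subsidy = $64.79 per unit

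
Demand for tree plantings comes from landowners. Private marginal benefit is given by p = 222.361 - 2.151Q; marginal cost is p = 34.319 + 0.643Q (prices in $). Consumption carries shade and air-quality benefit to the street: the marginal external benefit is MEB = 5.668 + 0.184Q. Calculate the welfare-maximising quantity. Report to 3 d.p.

Social marginal benefit = demand + MEB = 228.029 - 1.967Q.
Set SMB = MC: 228.029 - 1.967Q = 34.319 + 0.643Q → Q* = 74.2184.

Q* = 74.218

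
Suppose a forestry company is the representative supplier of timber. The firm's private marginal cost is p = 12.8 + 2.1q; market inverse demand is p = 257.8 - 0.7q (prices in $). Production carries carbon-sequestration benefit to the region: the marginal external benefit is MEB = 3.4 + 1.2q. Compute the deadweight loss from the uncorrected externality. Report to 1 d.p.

DWL = $3672.1

Market equilibrium (private): 12.8 + 2.1q = 257.8 - 0.7q → q_m = 87.5000.
Social marginal cost = private MC − MEB = 9.4 + 0.9q.
Set SMC = demand: 9.4 + 0.9q = 257.8 - 0.7q → q* = 155.2500.
Between q* and q_m the wedge demand − SMC runs linearly from 0 to MEB(q_m), so the loss is a triangle.
DWL = ½ × 67.7500 × 108.4000 = 3672.0500.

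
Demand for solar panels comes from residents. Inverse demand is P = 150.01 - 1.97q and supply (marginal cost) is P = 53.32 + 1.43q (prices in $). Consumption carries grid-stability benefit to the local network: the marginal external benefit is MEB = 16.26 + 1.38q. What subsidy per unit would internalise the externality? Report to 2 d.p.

Social marginal benefit = demand + MEB = 166.27 - 0.59q.
Set SMB = MC: 166.27 - 0.59q = 53.32 + 1.43q → q* = 55.9158.
The Pigouvian subsidy equals MEB at q*: 16.26 + 1.38×55.9158 = 93.4238.

subsidy = $93.42 per unit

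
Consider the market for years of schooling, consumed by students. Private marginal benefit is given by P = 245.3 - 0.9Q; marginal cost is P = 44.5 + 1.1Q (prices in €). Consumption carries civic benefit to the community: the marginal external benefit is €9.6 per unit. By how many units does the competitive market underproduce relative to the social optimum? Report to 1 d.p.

4.8 units

Market equilibrium (private): 44.5 + 1.1Q = 245.3 - 0.9Q → Q_m = 100.4000.
Social marginal benefit = demand + MEB = 254.9 - 0.9Q.
Set SMB = MC: 254.9 - 0.9Q = 44.5 + 1.1Q → Q* = 105.2000.
Gap = |100.4000 − 105.2000| = 4.8000.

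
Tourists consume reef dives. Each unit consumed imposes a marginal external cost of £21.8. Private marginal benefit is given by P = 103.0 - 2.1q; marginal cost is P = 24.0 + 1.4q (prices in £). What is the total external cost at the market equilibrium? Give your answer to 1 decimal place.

£492.1

Market equilibrium (private): 24.0 + 1.4q = 103.0 - 2.1q → q_m = 22.5714.
Total external cost = MEC × q_m = 21.8 × 22.5714 = 492.0565.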